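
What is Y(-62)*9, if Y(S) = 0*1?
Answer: 0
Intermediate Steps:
Y(S) = 0
Y(-62)*9 = 0*9 = 0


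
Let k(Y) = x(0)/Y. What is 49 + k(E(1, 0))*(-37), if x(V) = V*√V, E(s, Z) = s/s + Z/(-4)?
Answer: 49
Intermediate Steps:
E(s, Z) = 1 - Z/4 (E(s, Z) = 1 + Z*(-¼) = 1 - Z/4)
x(V) = V^(3/2)
k(Y) = 0 (k(Y) = 0^(3/2)/Y = 0/Y = 0)
49 + k(E(1, 0))*(-37) = 49 + 0*(-37) = 49 + 0 = 49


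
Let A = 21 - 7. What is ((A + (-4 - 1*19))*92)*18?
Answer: -14904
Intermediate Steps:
A = 14
((A + (-4 - 1*19))*92)*18 = ((14 + (-4 - 1*19))*92)*18 = ((14 + (-4 - 19))*92)*18 = ((14 - 23)*92)*18 = -9*92*18 = -828*18 = -14904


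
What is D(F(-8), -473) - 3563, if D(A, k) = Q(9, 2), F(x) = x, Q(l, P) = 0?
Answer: -3563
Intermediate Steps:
D(A, k) = 0
D(F(-8), -473) - 3563 = 0 - 3563 = -3563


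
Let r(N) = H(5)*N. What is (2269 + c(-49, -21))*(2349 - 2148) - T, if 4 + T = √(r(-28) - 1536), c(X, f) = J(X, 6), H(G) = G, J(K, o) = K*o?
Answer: 396979 - 2*I*√419 ≈ 3.9698e+5 - 40.939*I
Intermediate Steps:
c(X, f) = 6*X (c(X, f) = X*6 = 6*X)
r(N) = 5*N
T = -4 + 2*I*√419 (T = -4 + √(5*(-28) - 1536) = -4 + √(-140 - 1536) = -4 + √(-1676) = -4 + 2*I*√419 ≈ -4.0 + 40.939*I)
(2269 + c(-49, -21))*(2349 - 2148) - T = (2269 + 6*(-49))*(2349 - 2148) - (-4 + 2*I*√419) = (2269 - 294)*201 + (4 - 2*I*√419) = 1975*201 + (4 - 2*I*√419) = 396975 + (4 - 2*I*√419) = 396979 - 2*I*√419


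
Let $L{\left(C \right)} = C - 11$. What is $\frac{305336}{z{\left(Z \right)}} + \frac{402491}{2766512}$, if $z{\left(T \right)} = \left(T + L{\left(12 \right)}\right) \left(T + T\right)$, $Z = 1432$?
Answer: $\frac{156036490689}{709629693584} \approx 0.21988$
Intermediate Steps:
$L{\left(C \right)} = -11 + C$ ($L{\left(C \right)} = C - 11 = -11 + C$)
$z{\left(T \right)} = 2 T \left(1 + T\right)$ ($z{\left(T \right)} = \left(T + \left(-11 + 12\right)\right) \left(T + T\right) = \left(T + 1\right) 2 T = \left(1 + T\right) 2 T = 2 T \left(1 + T\right)$)
$\frac{305336}{z{\left(Z \right)}} + \frac{402491}{2766512} = \frac{305336}{2 \cdot 1432 \left(1 + 1432\right)} + \frac{402491}{2766512} = \frac{305336}{2 \cdot 1432 \cdot 1433} + 402491 \cdot \frac{1}{2766512} = \frac{305336}{4104112} + \frac{402491}{2766512} = 305336 \cdot \frac{1}{4104112} + \frac{402491}{2766512} = \frac{38167}{513014} + \frac{402491}{2766512} = \frac{156036490689}{709629693584}$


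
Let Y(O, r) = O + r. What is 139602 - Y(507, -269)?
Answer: 139364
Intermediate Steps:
139602 - Y(507, -269) = 139602 - (507 - 269) = 139602 - 1*238 = 139602 - 238 = 139364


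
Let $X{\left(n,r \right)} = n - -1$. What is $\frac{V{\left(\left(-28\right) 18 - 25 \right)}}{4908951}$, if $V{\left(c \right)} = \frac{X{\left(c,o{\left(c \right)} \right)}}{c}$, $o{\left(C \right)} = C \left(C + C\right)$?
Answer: $\frac{176}{865611693} \approx 2.0332 \cdot 10^{-7}$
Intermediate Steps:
$o{\left(C \right)} = 2 C^{2}$ ($o{\left(C \right)} = C 2 C = 2 C^{2}$)
$X{\left(n,r \right)} = 1 + n$ ($X{\left(n,r \right)} = n + 1 = 1 + n$)
$V{\left(c \right)} = \frac{1 + c}{c}$
$\frac{V{\left(\left(-28\right) 18 - 25 \right)}}{4908951} = \frac{\frac{1}{\left(-28\right) 18 - 25} \left(1 - 529\right)}{4908951} = \frac{1 - 529}{-504 - 25} \cdot \frac{1}{4908951} = \frac{1 - 529}{-529} \cdot \frac{1}{4908951} = \left(- \frac{1}{529}\right) \left(-528\right) \frac{1}{4908951} = \frac{528}{529} \cdot \frac{1}{4908951} = \frac{176}{865611693}$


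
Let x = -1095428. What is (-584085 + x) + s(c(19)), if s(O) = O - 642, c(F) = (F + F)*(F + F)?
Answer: -1678711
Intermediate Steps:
c(F) = 4*F² (c(F) = (2*F)*(2*F) = 4*F²)
s(O) = -642 + O
(-584085 + x) + s(c(19)) = (-584085 - 1095428) + (-642 + 4*19²) = -1679513 + (-642 + 4*361) = -1679513 + (-642 + 1444) = -1679513 + 802 = -1678711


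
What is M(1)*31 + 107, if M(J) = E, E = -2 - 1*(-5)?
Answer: 200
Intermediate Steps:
E = 3 (E = -2 + 5 = 3)
M(J) = 3
M(1)*31 + 107 = 3*31 + 107 = 93 + 107 = 200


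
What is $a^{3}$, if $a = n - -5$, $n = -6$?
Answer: $-1$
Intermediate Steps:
$a = -1$ ($a = -6 - -5 = -6 + 5 = -1$)
$a^{3} = \left(-1\right)^{3} = -1$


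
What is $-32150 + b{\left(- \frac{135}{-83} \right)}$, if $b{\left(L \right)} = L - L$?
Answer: $-32150$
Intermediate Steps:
$b{\left(L \right)} = 0$
$-32150 + b{\left(- \frac{135}{-83} \right)} = -32150 + 0 = -32150$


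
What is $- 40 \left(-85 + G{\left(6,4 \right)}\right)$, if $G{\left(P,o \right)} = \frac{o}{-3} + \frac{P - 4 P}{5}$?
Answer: $\frac{10792}{3} \approx 3597.3$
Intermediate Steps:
$G{\left(P,o \right)} = - \frac{3 P}{5} - \frac{o}{3}$ ($G{\left(P,o \right)} = o \left(- \frac{1}{3}\right) + - 3 P \frac{1}{5} = - \frac{o}{3} - \frac{3 P}{5} = - \frac{3 P}{5} - \frac{o}{3}$)
$- 40 \left(-85 + G{\left(6,4 \right)}\right) = - 40 \left(-85 - \frac{74}{15}\right) = \left(-40\right) \left(- \frac{1349}{15}\right) = \frac{10792}{3}$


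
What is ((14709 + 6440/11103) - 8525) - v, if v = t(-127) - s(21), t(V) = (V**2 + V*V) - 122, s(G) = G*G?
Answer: -283242193/11103 ≈ -25510.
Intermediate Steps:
s(G) = G**2
t(V) = -122 + 2*V**2 (t(V) = (V**2 + V**2) - 122 = 2*V**2 - 122 = -122 + 2*V**2)
v = 31695 (v = (-122 + 2*(-127)**2) - 1*21**2 = (-122 + 2*16129) - 1*441 = (-122 + 32258) - 441 = 32136 - 441 = 31695)
((14709 + 6440/11103) - 8525) - v = ((14709 + 6440/11103) - 8525) - 1*31695 = ((14709 + 6440*(1/11103)) - 8525) - 31695 = ((14709 + 6440/11103) - 8525) - 31695 = (163320467/11103 - 8525) - 31695 = 68667392/11103 - 31695 = -283242193/11103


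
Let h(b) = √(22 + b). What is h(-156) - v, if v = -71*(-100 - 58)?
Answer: -11218 + I*√134 ≈ -11218.0 + 11.576*I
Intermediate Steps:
v = 11218 (v = -71*(-158) = 11218)
h(-156) - v = √(22 - 156) - 1*11218 = √(-134) - 11218 = I*√134 - 11218 = -11218 + I*√134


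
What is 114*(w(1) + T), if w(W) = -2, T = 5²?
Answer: 2622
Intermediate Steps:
T = 25
114*(w(1) + T) = 114*(-2 + 25) = 114*23 = 2622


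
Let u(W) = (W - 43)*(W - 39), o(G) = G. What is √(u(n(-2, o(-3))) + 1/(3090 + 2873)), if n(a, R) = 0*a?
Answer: 4*√3726857111/5963 ≈ 40.951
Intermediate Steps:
n(a, R) = 0
u(W) = (-43 + W)*(-39 + W)
√(u(n(-2, o(-3))) + 1/(3090 + 2873)) = √((1677 + 0² - 82*0) + 1/(3090 + 2873)) = √((1677 + 0 + 0) + 1/5963) = √(1677 + 1/5963) = √(9999952/5963) = 4*√3726857111/5963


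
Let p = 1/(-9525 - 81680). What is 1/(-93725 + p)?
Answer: -91205/8548188626 ≈ -1.0670e-5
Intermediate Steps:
p = -1/91205 (p = 1/(-91205) = -1/91205 ≈ -1.0964e-5)
1/(-93725 + p) = 1/(-93725 - 1/91205) = 1/(-8548188626/91205) = -91205/8548188626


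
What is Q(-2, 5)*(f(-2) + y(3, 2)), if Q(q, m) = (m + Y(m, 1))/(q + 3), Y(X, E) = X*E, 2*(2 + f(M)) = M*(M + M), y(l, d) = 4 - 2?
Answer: 40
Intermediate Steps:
y(l, d) = 2
f(M) = -2 + M² (f(M) = -2 + (M*(M + M))/2 = -2 + (M*(2*M))/2 = -2 + (2*M²)/2 = -2 + M²)
Y(X, E) = E*X
Q(q, m) = 2*m/(3 + q) (Q(q, m) = (m + 1*m)/(q + 3) = (m + m)/(3 + q) = (2*m)/(3 + q) = 2*m/(3 + q))
Q(-2, 5)*(f(-2) + y(3, 2)) = (2*5/(3 - 2))*((-2 + (-2)²) + 2) = (2*5/1)*((-2 + 4) + 2) = (2*5*1)*(2 + 2) = 10*4 = 40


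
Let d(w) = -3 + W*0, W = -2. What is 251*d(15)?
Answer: -753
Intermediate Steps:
d(w) = -3 (d(w) = -3 - 2*0 = -3 + 0 = -3)
251*d(15) = 251*(-3) = -753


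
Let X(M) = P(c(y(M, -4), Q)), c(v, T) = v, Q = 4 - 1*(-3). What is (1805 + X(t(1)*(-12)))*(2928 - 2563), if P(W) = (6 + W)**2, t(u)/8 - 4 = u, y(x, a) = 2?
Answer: 682185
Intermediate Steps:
Q = 7 (Q = 4 + 3 = 7)
t(u) = 32 + 8*u
X(M) = 64 (X(M) = (6 + 2)**2 = 8**2 = 64)
(1805 + X(t(1)*(-12)))*(2928 - 2563) = (1805 + 64)*(2928 - 2563) = 1869*365 = 682185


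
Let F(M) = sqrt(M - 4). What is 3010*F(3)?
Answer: 3010*I ≈ 3010.0*I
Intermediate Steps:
F(M) = sqrt(-4 + M)
3010*F(3) = 3010*sqrt(-4 + 3) = 3010*sqrt(-1) = 3010*I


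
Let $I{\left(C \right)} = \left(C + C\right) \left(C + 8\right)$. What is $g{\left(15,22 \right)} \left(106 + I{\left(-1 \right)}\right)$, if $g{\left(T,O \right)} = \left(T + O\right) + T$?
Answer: $4784$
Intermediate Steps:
$I{\left(C \right)} = 2 C \left(8 + C\right)$
$g{\left(T,O \right)} = O + 2 T$ ($g{\left(T,O \right)} = \left(O + T\right) + T = O + 2 T$)
$g{\left(15,22 \right)} \left(106 + I{\left(-1 \right)}\right) = \left(22 + 2 \cdot 15\right) \left(106 + 2 \left(-1\right) \left(8 - 1\right)\right) = \left(22 + 30\right) \left(106 + 2 \left(-1\right) 7\right) = 52 \left(106 - 14\right) = 52 \cdot 92 = 4784$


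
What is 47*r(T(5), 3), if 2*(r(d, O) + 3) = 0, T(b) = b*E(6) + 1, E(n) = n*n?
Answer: -141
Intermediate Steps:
E(n) = n²
T(b) = 1 + 36*b (T(b) = b*6² + 1 = b*36 + 1 = 36*b + 1 = 1 + 36*b)
r(d, O) = -3 (r(d, O) = -3 + (½)*0 = -3 + 0 = -3)
47*r(T(5), 3) = 47*(-3) = -141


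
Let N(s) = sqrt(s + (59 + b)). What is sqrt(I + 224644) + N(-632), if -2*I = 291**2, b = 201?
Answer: sqrt(729214)/2 + 2*I*sqrt(93) ≈ 426.97 + 19.287*I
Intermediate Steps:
N(s) = sqrt(260 + s) (N(s) = sqrt(s + (59 + 201)) = sqrt(s + 260) = sqrt(260 + s))
I = -84681/2 (I = -1/2*291**2 = -1/2*84681 = -84681/2 ≈ -42341.)
sqrt(I + 224644) + N(-632) = sqrt(-84681/2 + 224644) + sqrt(260 - 632) = sqrt(364607/2) + sqrt(-372) = sqrt(729214)/2 + 2*I*sqrt(93)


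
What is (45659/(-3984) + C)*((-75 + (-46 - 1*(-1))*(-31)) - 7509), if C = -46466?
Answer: 381997876789/1328 ≈ 2.8765e+8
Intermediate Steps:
(45659/(-3984) + C)*((-75 + (-46 - 1*(-1))*(-31)) - 7509) = (45659/(-3984) - 46466)*((-75 + (-46 - 1*(-1))*(-31)) - 7509) = (45659*(-1/3984) - 46466)*((-75 + (-46 + 1)*(-31)) - 7509) = (-45659/3984 - 46466)*((-75 - 45*(-31)) - 7509) = -185166203*((-75 + 1395) - 7509)/3984 = -185166203*(1320 - 7509)/3984 = -185166203/3984*(-6189) = 381997876789/1328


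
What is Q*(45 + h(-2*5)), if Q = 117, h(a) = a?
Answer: 4095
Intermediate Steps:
Q*(45 + h(-2*5)) = 117*(45 - 2*5) = 117*(45 - 10) = 117*35 = 4095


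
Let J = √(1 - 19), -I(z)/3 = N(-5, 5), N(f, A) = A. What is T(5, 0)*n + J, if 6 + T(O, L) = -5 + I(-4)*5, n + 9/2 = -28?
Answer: 2795 + 3*I*√2 ≈ 2795.0 + 4.2426*I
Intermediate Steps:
n = -65/2 (n = -9/2 - 28 = -65/2 ≈ -32.500)
I(z) = -15 (I(z) = -3*5 = -15)
J = 3*I*√2 (J = √(-18) = 3*I*√2 ≈ 4.2426*I)
T(O, L) = -86 (T(O, L) = -6 + (-5 - 15*5) = -6 + (-5 - 75) = -6 - 80 = -86)
T(5, 0)*n + J = -86*(-65/2) + 3*I*√2 = 2795 + 3*I*√2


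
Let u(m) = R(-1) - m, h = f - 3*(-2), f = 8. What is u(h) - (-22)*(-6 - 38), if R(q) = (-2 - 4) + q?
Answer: -989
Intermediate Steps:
R(q) = -6 + q
h = 14 (h = 8 - 3*(-2) = 8 + 6 = 14)
u(m) = -7 - m (u(m) = (-6 - 1) - m = -7 - m)
u(h) - (-22)*(-6 - 38) = (-7 - 1*14) - (-22)*(-6 - 38) = (-7 - 14) - (-22)*(-44) = -21 - 1*968 = -21 - 968 = -989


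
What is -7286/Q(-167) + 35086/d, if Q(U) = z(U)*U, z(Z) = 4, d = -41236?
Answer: 17313003/1721603 ≈ 10.056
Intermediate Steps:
Q(U) = 4*U
-7286/Q(-167) + 35086/d = -7286/(4*(-167)) + 35086/(-41236) = -7286/(-668) + 35086*(-1/41236) = -7286*(-1/668) - 17543/20618 = 3643/334 - 17543/20618 = 17313003/1721603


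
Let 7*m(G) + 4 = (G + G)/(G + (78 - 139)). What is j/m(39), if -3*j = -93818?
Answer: -7223986/249 ≈ -29012.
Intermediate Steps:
j = 93818/3 (j = -1/3*(-93818) = 93818/3 ≈ 31273.)
m(G) = -4/7 + 2*G/(7*(-61 + G)) (m(G) = -4/7 + ((G + G)/(G + (78 - 139)))/7 = -4/7 + ((2*G)/(G - 61))/7 = -4/7 + ((2*G)/(-61 + G))/7 = -4/7 + (2*G/(-61 + G))/7 = -4/7 + 2*G/(7*(-61 + G)))
j/m(39) = 93818/(3*((2*(122 - 1*39)/(7*(-61 + 39))))) = 93818/(3*(((2/7)*(122 - 39)/(-22)))) = 93818/(3*(((2/7)*(-1/22)*83))) = 93818/(3*(-83/77)) = (93818/3)*(-77/83) = -7223986/249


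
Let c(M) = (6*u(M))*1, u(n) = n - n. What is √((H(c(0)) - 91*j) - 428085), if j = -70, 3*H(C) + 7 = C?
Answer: 16*I*√14826/3 ≈ 649.4*I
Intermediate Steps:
u(n) = 0
c(M) = 0 (c(M) = (6*0)*1 = 0*1 = 0)
H(C) = -7/3 + C/3
√((H(c(0)) - 91*j) - 428085) = √(((-7/3 + (⅓)*0) - 91*(-70)) - 428085) = √(((-7/3 + 0) + 6370) - 428085) = √((-7/3 + 6370) - 428085) = √(19103/3 - 428085) = √(-1265152/3) = 16*I*√14826/3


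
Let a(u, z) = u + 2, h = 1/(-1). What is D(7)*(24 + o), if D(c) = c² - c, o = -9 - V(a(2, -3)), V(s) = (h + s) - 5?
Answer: 714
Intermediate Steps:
h = -1
a(u, z) = 2 + u
V(s) = -6 + s (V(s) = (-1 + s) - 5 = -6 + s)
o = -7 (o = -9 - (-6 + (2 + 2)) = -9 - (-6 + 4) = -9 - 1*(-2) = -9 + 2 = -7)
D(7)*(24 + o) = (7*(-1 + 7))*(24 - 7) = (7*6)*17 = 42*17 = 714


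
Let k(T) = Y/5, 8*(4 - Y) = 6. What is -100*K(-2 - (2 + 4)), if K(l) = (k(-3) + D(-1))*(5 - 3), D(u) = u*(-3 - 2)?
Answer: -1130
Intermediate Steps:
Y = 13/4 (Y = 4 - 1/8*6 = 4 - 3/4 = 13/4 ≈ 3.2500)
k(T) = 13/20 (k(T) = (13/4)/5 = (13/4)*(1/5) = 13/20)
D(u) = -5*u (D(u) = u*(-5) = -5*u)
K(l) = 113/10 (K(l) = (13/20 - 5*(-1))*(5 - 3) = (13/20 + 5)*2 = (113/20)*2 = 113/10)
-100*K(-2 - (2 + 4)) = -100*113/10 = -1130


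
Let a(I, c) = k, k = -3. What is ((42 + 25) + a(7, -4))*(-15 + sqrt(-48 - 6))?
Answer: -960 + 192*I*sqrt(6) ≈ -960.0 + 470.3*I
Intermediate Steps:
a(I, c) = -3
((42 + 25) + a(7, -4))*(-15 + sqrt(-48 - 6)) = ((42 + 25) - 3)*(-15 + sqrt(-48 - 6)) = (67 - 3)*(-15 + sqrt(-54)) = 64*(-15 + 3*I*sqrt(6)) = -960 + 192*I*sqrt(6)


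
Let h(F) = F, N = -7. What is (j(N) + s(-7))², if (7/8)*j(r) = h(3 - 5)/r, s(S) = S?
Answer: 106929/2401 ≈ 44.535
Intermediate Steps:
j(r) = -16/(7*r) (j(r) = 8*((3 - 5)/r)/7 = 8*(-2/r)/7 = -16/(7*r))
(j(N) + s(-7))² = (-16/7/(-7) - 7)² = (-16/7*(-⅐) - 7)² = (16/49 - 7)² = (-327/49)² = 106929/2401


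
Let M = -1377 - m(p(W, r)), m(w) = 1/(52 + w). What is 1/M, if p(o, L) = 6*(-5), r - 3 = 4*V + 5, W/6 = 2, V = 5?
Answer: -22/30295 ≈ -0.00072619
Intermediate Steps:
W = 12 (W = 6*2 = 12)
r = 28 (r = 3 + (4*5 + 5) = 3 + (20 + 5) = 3 + 25 = 28)
p(o, L) = -30
M = -30295/22 (M = -1377 - 1/(52 - 30) = -1377 - 1/22 = -30295/22 ≈ -1377.0)
1/M = 1/(-30295/22) = -22/30295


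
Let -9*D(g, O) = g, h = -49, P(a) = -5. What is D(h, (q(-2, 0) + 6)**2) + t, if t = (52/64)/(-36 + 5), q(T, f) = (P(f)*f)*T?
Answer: 24187/4464 ≈ 5.4182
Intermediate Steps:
q(T, f) = -5*T*f (q(T, f) = (-5*f)*T = -5*T*f)
D(g, O) = -g/9
t = -13/496 (t = (52*(1/64))/(-31) = (13/16)*(-1/31) = -13/496 ≈ -0.026210)
D(h, (q(-2, 0) + 6)**2) + t = -1/9*(-49) - 13/496 = 49/9 - 13/496 = 24187/4464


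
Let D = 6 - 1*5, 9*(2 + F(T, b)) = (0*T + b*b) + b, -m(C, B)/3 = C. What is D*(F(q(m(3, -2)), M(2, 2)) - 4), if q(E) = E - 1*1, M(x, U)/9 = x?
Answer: 32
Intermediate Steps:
m(C, B) = -3*C
M(x, U) = 9*x
q(E) = -1 + E (q(E) = E - 1 = -1 + E)
F(T, b) = -2 + b/9 + b²/9 (F(T, b) = -2 + ((0*T + b*b) + b)/9 = -2 + ((0 + b²) + b)/9 = -2 + (b² + b)/9 = -2 + (b + b²)/9 = -2 + (b/9 + b²/9) = -2 + b/9 + b²/9)
D = 1 (D = 6 - 5 = 1)
D*(F(q(m(3, -2)), M(2, 2)) - 4) = 1*((-2 + (9*2)/9 + (9*2)²/9) - 4) = 1*((-2 + (⅑)*18 + (⅑)*18²) - 4) = 1*((-2 + 2 + (⅑)*324) - 4) = 1*((-2 + 2 + 36) - 4) = 1*(36 - 4) = 1*32 = 32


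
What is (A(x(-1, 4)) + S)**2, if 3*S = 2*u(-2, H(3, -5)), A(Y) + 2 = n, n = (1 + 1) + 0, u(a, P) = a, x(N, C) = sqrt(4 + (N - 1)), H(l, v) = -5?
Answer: 16/9 ≈ 1.7778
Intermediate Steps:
x(N, C) = sqrt(3 + N) (x(N, C) = sqrt(4 + (-1 + N)) = sqrt(3 + N))
n = 2 (n = 2 + 0 = 2)
A(Y) = 0 (A(Y) = -2 + 2 = 0)
S = -4/3 (S = (2*(-2))/3 = (1/3)*(-4) = -4/3 ≈ -1.3333)
(A(x(-1, 4)) + S)**2 = (0 - 4/3)**2 = (-4/3)**2 = 16/9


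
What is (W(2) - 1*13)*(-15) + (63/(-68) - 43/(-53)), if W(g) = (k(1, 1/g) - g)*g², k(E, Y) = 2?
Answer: 702365/3604 ≈ 194.88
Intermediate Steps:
W(g) = g²*(2 - g) (W(g) = (2 - g)*g² = g²*(2 - g))
(W(2) - 1*13)*(-15) + (63/(-68) - 43/(-53)) = (2²*(2 - 1*2) - 1*13)*(-15) + (63/(-68) - 43/(-53)) = (4*(2 - 2) - 13)*(-15) + (63*(-1/68) - 43*(-1/53)) = (4*0 - 13)*(-15) + (-63/68 + 43/53) = (0 - 13)*(-15) - 415/3604 = -13*(-15) - 415/3604 = 195 - 415/3604 = 702365/3604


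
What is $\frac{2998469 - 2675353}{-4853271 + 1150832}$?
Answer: $- \frac{323116}{3702439} \approx -0.087271$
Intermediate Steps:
$\frac{2998469 - 2675353}{-4853271 + 1150832} = \frac{323116}{-3702439} = 323116 \left(- \frac{1}{3702439}\right) = - \frac{323116}{3702439}$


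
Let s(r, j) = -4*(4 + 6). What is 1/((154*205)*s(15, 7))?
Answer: -1/1262800 ≈ -7.9189e-7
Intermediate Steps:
s(r, j) = -40 (s(r, j) = -4*10 = -40)
1/((154*205)*s(15, 7)) = 1/((154*205)*(-40)) = 1/(31570*(-40)) = 1/(-1262800) = -1/1262800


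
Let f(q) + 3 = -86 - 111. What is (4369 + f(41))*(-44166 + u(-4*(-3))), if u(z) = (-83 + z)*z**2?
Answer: -226751910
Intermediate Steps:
u(z) = z**2*(-83 + z)
f(q) = -200 (f(q) = -3 + (-86 - 111) = -3 - 197 = -200)
(4369 + f(41))*(-44166 + u(-4*(-3))) = (4369 - 200)*(-44166 + (-4*(-3))**2*(-83 - 4*(-3))) = 4169*(-44166 + 12**2*(-83 + 12)) = 4169*(-44166 + 144*(-71)) = 4169*(-44166 - 10224) = 4169*(-54390) = -226751910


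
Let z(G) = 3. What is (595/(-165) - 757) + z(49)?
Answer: -25001/33 ≈ -757.61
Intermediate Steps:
(595/(-165) - 757) + z(49) = (595/(-165) - 757) + 3 = (595*(-1/165) - 757) + 3 = (-119/33 - 757) + 3 = -25100/33 + 3 = -25001/33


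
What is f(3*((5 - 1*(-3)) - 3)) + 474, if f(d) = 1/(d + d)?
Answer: 14221/30 ≈ 474.03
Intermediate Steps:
f(d) = 1/(2*d)
f(3*((5 - 1*(-3)) - 3)) + 474 = 1/(2*((3*((5 - 1*(-3)) - 3)))) + 474 = 1/(2*((3*((5 + 3) - 3)))) + 474 = 1/(2*((3*(8 - 3)))) + 474 = 1/(2*((3*5))) + 474 = (½)/15 + 474 = (½)*(1/15) + 474 = 1/30 + 474 = 14221/30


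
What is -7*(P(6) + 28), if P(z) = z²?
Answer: -448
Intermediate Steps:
-7*(P(6) + 28) = -7*(6² + 28) = -7*(36 + 28) = -7*64 = -448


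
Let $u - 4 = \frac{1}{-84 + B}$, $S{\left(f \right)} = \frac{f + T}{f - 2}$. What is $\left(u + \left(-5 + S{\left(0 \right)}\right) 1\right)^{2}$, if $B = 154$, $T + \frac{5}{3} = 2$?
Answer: $\frac{14641}{11025} \approx 1.328$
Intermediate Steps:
$T = \frac{1}{3}$ ($T = - \frac{5}{3} + 2 = \frac{1}{3} \approx 0.33333$)
$S{\left(f \right)} = \frac{\frac{1}{3} + f}{-2 + f}$ ($S{\left(f \right)} = \frac{f + \frac{1}{3}}{f - 2} = \frac{\frac{1}{3} + f}{-2 + f}$)
$u = \frac{281}{70}$ ($u = 4 + \frac{1}{-84 + 154} = 4 + \frac{1}{70} = \frac{281}{70} \approx 4.0143$)
$\left(u + \left(-5 + S{\left(0 \right)}\right) 1\right)^{2} = \left(\frac{281}{70} + \left(-5 + \frac{\frac{1}{3} + 0}{-2 + 0}\right) 1\right)^{2} = \left(\frac{281}{70} + \left(-5 + \frac{1}{-2} \cdot \frac{1}{3}\right) 1\right)^{2} = \left(\frac{281}{70} + \left(-5 - \frac{1}{6}\right) 1\right)^{2} = \left(\frac{281}{70} - \frac{31}{6}\right)^{2} = \left(- \frac{121}{105}\right)^{2} = \frac{14641}{11025}$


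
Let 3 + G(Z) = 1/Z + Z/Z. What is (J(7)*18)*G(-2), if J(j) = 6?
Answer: -270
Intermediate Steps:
G(Z) = -2 + 1/Z (G(Z) = -3 + (1/Z + Z/Z) = -3 + (1/Z + 1) = -3 + (1 + 1/Z) = -2 + 1/Z)
(J(7)*18)*G(-2) = (6*18)*(-2 + 1/(-2)) = 108*(-2 - ½) = 108*(-5/2) = -270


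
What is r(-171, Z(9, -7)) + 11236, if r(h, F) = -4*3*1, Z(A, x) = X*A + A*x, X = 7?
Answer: 11224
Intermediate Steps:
Z(A, x) = 7*A + A*x
r(h, F) = -12 (r(h, F) = -12*1 = -12)
r(-171, Z(9, -7)) + 11236 = -12 + 11236 = 11224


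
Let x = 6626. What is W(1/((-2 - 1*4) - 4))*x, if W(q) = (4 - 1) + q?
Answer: 96077/5 ≈ 19215.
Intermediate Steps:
W(q) = 3 + q
W(1/((-2 - 1*4) - 4))*x = (3 + 1/((-2 - 1*4) - 4))*6626 = (3 + 1/((-2 - 4) - 4))*6626 = (3 + 1/(-6 - 4))*6626 = (3 + 1/(-10))*6626 = (3 - 1/10)*6626 = (29/10)*6626 = 96077/5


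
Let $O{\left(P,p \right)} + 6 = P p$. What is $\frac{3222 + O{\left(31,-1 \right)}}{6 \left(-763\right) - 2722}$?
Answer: $- \frac{637}{1460} \approx -0.4363$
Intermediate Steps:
$O{\left(P,p \right)} = -6 + P p$
$\frac{3222 + O{\left(31,-1 \right)}}{6 \left(-763\right) - 2722} = \frac{3222 + \left(-6 + 31 \left(-1\right)\right)}{6 \left(-763\right) - 2722} = \frac{3222 - 37}{-4578 - 2722} = \frac{3222 - 37}{-7300} = 3185 \left(- \frac{1}{7300}\right) = - \frac{637}{1460}$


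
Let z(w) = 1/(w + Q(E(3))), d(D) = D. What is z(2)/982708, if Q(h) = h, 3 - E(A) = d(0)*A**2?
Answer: 1/4913540 ≈ 2.0352e-7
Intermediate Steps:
E(A) = 3 (E(A) = 3 - 0*A**2 = 3 - 1*0 = 3 + 0 = 3)
z(w) = 1/(3 + w) (z(w) = 1/(w + 3) = 1/(3 + w))
z(2)/982708 = 1/((3 + 2)*982708) = (1/982708)/5 = (1/5)*(1/982708) = 1/4913540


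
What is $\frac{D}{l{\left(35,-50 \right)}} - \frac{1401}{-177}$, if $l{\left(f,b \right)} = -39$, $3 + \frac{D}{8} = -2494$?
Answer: $\frac{1196797}{2301} \approx 520.12$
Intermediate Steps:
$D = -19976$ ($D = -24 + 8 \left(-2494\right) = -24 - 19952 = -19976$)
$\frac{D}{l{\left(35,-50 \right)}} - \frac{1401}{-177} = - \frac{19976}{-39} - \frac{1401}{-177} = \left(-19976\right) \left(- \frac{1}{39}\right) - - \frac{467}{59} = \frac{19976}{39} + \frac{467}{59} = \frac{1196797}{2301}$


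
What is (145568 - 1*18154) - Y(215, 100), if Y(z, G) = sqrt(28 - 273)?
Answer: 127414 - 7*I*sqrt(5) ≈ 1.2741e+5 - 15.652*I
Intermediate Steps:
Y(z, G) = 7*I*sqrt(5) (Y(z, G) = sqrt(-245) = 7*I*sqrt(5))
(145568 - 1*18154) - Y(215, 100) = (145568 - 1*18154) - 7*I*sqrt(5) = (145568 - 18154) - 7*I*sqrt(5) = 127414 - 7*I*sqrt(5)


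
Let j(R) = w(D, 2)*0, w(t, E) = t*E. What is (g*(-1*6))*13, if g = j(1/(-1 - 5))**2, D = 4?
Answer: 0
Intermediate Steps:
w(t, E) = E*t
j(R) = 0 (j(R) = (2*4)*0 = 8*0 = 0)
g = 0 (g = 0**2 = 0)
(g*(-1*6))*13 = (0*(-1*6))*13 = (0*(-6))*13 = 0*13 = 0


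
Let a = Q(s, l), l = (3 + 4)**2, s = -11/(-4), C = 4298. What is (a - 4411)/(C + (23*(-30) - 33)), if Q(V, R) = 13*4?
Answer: -4359/3575 ≈ -1.2193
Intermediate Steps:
s = 11/4 (s = -11*(-1/4) = 11/4 ≈ 2.7500)
l = 49 (l = 7**2 = 49)
Q(V, R) = 52
a = 52
(a - 4411)/(C + (23*(-30) - 33)) = (52 - 4411)/(4298 + (23*(-30) - 33)) = -4359/(4298 + (-690 - 33)) = -4359/(4298 - 723) = -4359/3575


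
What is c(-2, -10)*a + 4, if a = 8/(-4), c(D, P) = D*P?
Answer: -36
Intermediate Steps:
a = -2 (a = -1/4*8 = -2)
c(-2, -10)*a + 4 = -2*(-10)*(-2) + 4 = 20*(-2) + 4 = -40 + 4 = -36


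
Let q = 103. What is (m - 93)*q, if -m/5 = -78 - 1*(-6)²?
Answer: 49131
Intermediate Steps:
m = 570 (m = -5*(-78 - 1*(-6)²) = -5*(-78 - 1*36) = -5*(-78 - 36) = -5*(-114) = 570)
(m - 93)*q = (570 - 93)*103 = 477*103 = 49131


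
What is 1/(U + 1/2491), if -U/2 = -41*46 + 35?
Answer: 2491/9221683 ≈ 0.00027012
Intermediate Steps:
U = 3702 (U = -2*(-41*46 + 35) = -2*(-1886 + 35) = -2*(-1851) = 3702)
1/(U + 1/2491) = 1/(3702 + 1/2491) = 1/(9221683/2491) = 2491/9221683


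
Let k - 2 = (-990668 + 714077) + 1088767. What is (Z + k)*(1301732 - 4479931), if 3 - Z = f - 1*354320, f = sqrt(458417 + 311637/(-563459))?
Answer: -3707372311699 + 3178199*sqrt(145540824549857594)/563459 ≈ -3.7052e+12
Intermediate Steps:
k = 812178 (k = 2 + ((-990668 + 714077) + 1088767) = 2 + (-276591 + 1088767) = 2 + 812176 = 812178)
f = sqrt(145540824549857594)/563459 (f = sqrt(458417 + 311637*(-1/563459)) = sqrt(458417 - 311637/563459) = sqrt(258298872766/563459) = sqrt(145540824549857594)/563459 ≈ 677.06)
Z = 354323 - sqrt(145540824549857594)/563459 (Z = 3 - (sqrt(145540824549857594)/563459 - 1*354320) = 3 - (sqrt(145540824549857594)/563459 - 354320) = 3 - (-354320 + sqrt(145540824549857594)/563459) = 3 + (354320 - sqrt(145540824549857594)/563459) = 354323 - sqrt(145540824549857594)/563459 ≈ 3.5365e+5)
(Z + k)*(1301732 - 4479931) = ((354323 - sqrt(145540824549857594)/563459) + 812178)*(1301732 - 4479931) = (1166501 - sqrt(145540824549857594)/563459)*(-3178199) = -3707372311699 + 3178199*sqrt(145540824549857594)/563459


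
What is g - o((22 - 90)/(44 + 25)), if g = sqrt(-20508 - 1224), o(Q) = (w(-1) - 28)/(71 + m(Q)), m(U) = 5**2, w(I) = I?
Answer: 29/96 + 2*I*sqrt(5433) ≈ 0.30208 + 147.42*I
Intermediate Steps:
m(U) = 25
o(Q) = -29/96 (o(Q) = (-1 - 28)/(71 + 25) = -29/96)
g = 2*I*sqrt(5433) (g = sqrt(-21732) = 2*I*sqrt(5433) ≈ 147.42*I)
g - o((22 - 90)/(44 + 25)) = 2*I*sqrt(5433) - 1*(-29/96) = 2*I*sqrt(5433) + 29/96 = 29/96 + 2*I*sqrt(5433)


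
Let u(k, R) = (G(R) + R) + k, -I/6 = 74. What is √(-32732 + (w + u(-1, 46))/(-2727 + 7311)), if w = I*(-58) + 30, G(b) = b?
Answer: 11*I*√1420827990/2292 ≈ 180.9*I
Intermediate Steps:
I = -444 (I = -6*74 = -444)
w = 25782 (w = -444*(-58) + 30 = 25752 + 30 = 25782)
u(k, R) = k + 2*R (u(k, R) = (R + R) + k = 2*R + k = k + 2*R)
√(-32732 + (w + u(-1, 46))/(-2727 + 7311)) = √(-32732 + (25782 + (-1 + 2*46))/(-2727 + 7311)) = √(-32732 + (25782 + (-1 + 92))/4584) = √(-32732 + (25782 + 91)*(1/4584)) = √(-32732 + 25873*(1/4584)) = √(-32732 + 25873/4584) = √(-150017615/4584) = 11*I*√1420827990/2292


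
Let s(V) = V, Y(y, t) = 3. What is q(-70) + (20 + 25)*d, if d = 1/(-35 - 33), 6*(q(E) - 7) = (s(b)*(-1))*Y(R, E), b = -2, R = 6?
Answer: 499/68 ≈ 7.3382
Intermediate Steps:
q(E) = 8 (q(E) = 7 + (-2*(-1)*3)/6 = 7 + (2*3)/6 = 7 + (1/6)*6 = 7 + 1 = 8)
d = -1/68 (d = 1/(-68) = -1/68 ≈ -0.014706)
q(-70) + (20 + 25)*d = 8 + (20 + 25)*(-1/68) = 8 + 45*(-1/68) = 8 - 45/68 = 499/68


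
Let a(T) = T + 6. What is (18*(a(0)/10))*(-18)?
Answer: -972/5 ≈ -194.40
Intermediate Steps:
a(T) = 6 + T
(18*(a(0)/10))*(-18) = (18*((6 + 0)/10))*(-18) = (18*(6*(⅒)))*(-18) = (18*(⅗))*(-18) = (54/5)*(-18) = -972/5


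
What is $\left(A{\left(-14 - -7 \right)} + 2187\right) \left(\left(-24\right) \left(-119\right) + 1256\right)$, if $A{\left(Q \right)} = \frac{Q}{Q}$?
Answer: $8997056$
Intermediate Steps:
$A{\left(Q \right)} = 1$
$\left(A{\left(-14 - -7 \right)} + 2187\right) \left(\left(-24\right) \left(-119\right) + 1256\right) = \left(1 + 2187\right) \left(\left(-24\right) \left(-119\right) + 1256\right) = 2188 \left(2856 + 1256\right) = 2188 \cdot 4112 = 8997056$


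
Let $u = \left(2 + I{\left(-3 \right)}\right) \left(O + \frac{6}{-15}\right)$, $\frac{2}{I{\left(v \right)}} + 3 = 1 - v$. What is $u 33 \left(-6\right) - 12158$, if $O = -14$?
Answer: $- \frac{3766}{5} \approx -753.2$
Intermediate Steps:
$I{\left(v \right)} = \frac{2}{-2 - v}$ ($I{\left(v \right)} = \frac{2}{-3 - \left(-1 + v\right)} = \frac{2}{-2 - v}$)
$u = - \frac{288}{5}$ ($u = \left(2 - \frac{2}{2 - 3}\right) \left(-14 + \frac{6}{-15}\right) = \left(2 - \frac{2}{-1}\right) \left(-14 + 6 \left(- \frac{1}{15}\right)\right) = \left(2 - -2\right) \left(-14 - \frac{2}{5}\right) = \left(2 + 2\right) \left(- \frac{72}{5}\right) = 4 \left(- \frac{72}{5}\right) = - \frac{288}{5} \approx -57.6$)
$u 33 \left(-6\right) - 12158 = \left(- \frac{288}{5}\right) 33 \left(-6\right) - 12158 = \left(- \frac{9504}{5}\right) \left(-6\right) - 12158 = \frac{57024}{5} - 12158 = - \frac{3766}{5}$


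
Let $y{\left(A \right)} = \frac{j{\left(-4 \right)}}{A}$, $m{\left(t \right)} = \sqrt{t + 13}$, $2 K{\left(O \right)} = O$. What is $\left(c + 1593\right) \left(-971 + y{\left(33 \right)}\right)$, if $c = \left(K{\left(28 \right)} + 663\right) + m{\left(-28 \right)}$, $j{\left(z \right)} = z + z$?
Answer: $- \frac{72755770}{33} - \frac{32051 i \sqrt{15}}{33} \approx -2.2047 \cdot 10^{6} - 3761.6 i$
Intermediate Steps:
$j{\left(z \right)} = 2 z$
$K{\left(O \right)} = \frac{O}{2}$
$m{\left(t \right)} = \sqrt{13 + t}$
$y{\left(A \right)} = - \frac{8}{A}$ ($y{\left(A \right)} = \frac{2 \left(-4\right)}{A} = - \frac{8}{A}$)
$c = 677 + i \sqrt{15}$ ($c = \left(\frac{1}{2} \cdot 28 + 663\right) + \sqrt{13 - 28} = \left(14 + 663\right) + \sqrt{-15} = 677 + i \sqrt{15} \approx 677.0 + 3.873 i$)
$\left(c + 1593\right) \left(-971 + y{\left(33 \right)}\right) = \left(\left(677 + i \sqrt{15}\right) + 1593\right) \left(-971 - \frac{8}{33}\right) = \left(2270 + i \sqrt{15}\right) \left(-971 - \frac{8}{33}\right) = \left(2270 + i \sqrt{15}\right) \left(- \frac{32051}{33}\right) = - \frac{72755770}{33} - \frac{32051 i \sqrt{15}}{33}$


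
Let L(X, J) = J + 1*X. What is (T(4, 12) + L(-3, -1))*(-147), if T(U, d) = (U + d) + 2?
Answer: -2058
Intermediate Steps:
T(U, d) = 2 + U + d
L(X, J) = J + X
(T(4, 12) + L(-3, -1))*(-147) = ((2 + 4 + 12) + (-1 - 3))*(-147) = (18 - 4)*(-147) = 14*(-147) = -2058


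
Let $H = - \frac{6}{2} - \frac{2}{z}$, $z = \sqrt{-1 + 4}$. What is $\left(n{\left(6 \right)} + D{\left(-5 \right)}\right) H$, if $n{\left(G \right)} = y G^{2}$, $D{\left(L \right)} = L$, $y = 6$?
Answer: $-633 - \frac{422 \sqrt{3}}{3} \approx -876.64$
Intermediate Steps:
$z = \sqrt{3} \approx 1.732$
$H = -3 - \frac{2 \sqrt{3}}{3}$ ($H = - \frac{6}{2} - \frac{2}{\sqrt{3}} = \left(-6\right) \frac{1}{2} - 2 \frac{\sqrt{3}}{3} = -3 - \frac{2 \sqrt{3}}{3} \approx -4.1547$)
$n{\left(G \right)} = 6 G^{2}$
$\left(n{\left(6 \right)} + D{\left(-5 \right)}\right) H = \left(6 \cdot 6^{2} - 5\right) \left(-3 - \frac{2 \sqrt{3}}{3}\right) = \left(6 \cdot 36 - 5\right) \left(-3 - \frac{2 \sqrt{3}}{3}\right) = \left(216 - 5\right) \left(-3 - \frac{2 \sqrt{3}}{3}\right) = 211 \left(-3 - \frac{2 \sqrt{3}}{3}\right) = -633 - \frac{422 \sqrt{3}}{3}$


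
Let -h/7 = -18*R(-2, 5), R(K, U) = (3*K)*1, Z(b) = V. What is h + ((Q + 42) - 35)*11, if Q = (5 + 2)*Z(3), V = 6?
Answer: -217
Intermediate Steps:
Z(b) = 6
Q = 42 (Q = (5 + 2)*6 = 7*6 = 42)
R(K, U) = 3*K
h = -756 (h = -(-126)*3*(-2) = -(-126)*(-6) = -7*108 = -756)
h + ((Q + 42) - 35)*11 = -756 + ((42 + 42) - 35)*11 = -756 + (84 - 35)*11 = -756 + 49*11 = -756 + 539 = -217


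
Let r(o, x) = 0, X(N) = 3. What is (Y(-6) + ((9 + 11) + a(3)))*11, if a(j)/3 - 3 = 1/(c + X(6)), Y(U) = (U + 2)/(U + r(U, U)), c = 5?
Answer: 7931/24 ≈ 330.46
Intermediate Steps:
Y(U) = (2 + U)/U (Y(U) = (U + 2)/(U + 0) = (2 + U)/U)
a(j) = 75/8 (a(j) = 9 + 3/(5 + 3) = 9 + 3/8 = 75/8)
(Y(-6) + ((9 + 11) + a(3)))*11 = ((2 - 6)/(-6) + ((9 + 11) + 75/8))*11 = (-1/6*(-4) + (20 + 75/8))*11 = (2/3 + 235/8)*11 = (721/24)*11 = 7931/24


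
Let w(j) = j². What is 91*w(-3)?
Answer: 819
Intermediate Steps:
91*w(-3) = 91*(-3)² = 91*9 = 819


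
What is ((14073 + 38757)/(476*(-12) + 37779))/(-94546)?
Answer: -2935/168433699 ≈ -1.7425e-5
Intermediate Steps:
((14073 + 38757)/(476*(-12) + 37779))/(-94546) = (52830/(-5712 + 37779))*(-1/94546) = (52830/32067)*(-1/94546) = (52830*(1/32067))*(-1/94546) = (5870/3563)*(-1/94546) = -2935/168433699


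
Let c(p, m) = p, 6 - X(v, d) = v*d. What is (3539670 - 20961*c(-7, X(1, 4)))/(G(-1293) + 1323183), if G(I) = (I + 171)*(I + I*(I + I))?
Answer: -94523/96124493 ≈ -0.00098334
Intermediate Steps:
X(v, d) = 6 - d*v (X(v, d) = 6 - v*d = 6 - d*v)
G(I) = (171 + I)*(I + 2*I**2) (G(I) = (171 + I)*(I + I*(2*I)) = (171 + I)*(I + 2*I**2))
(3539670 - 20961*c(-7, X(1, 4)))/(G(-1293) + 1323183) = (3539670 - 20961*(-7))/(-1293*(171 + 2*(-1293)**2 + 343*(-1293)) + 1323183) = (3539670 + 146727)/(-1293*(171 + 2*1671849 - 443499) + 1323183) = 3686397/(-1293*(171 + 3343698 - 443499) + 1323183) = 3686397/(-1293*2900370 + 1323183) = 3686397/(-3750178410 + 1323183) = 3686397/(-3748855227) = 3686397*(-1/3748855227) = -94523/96124493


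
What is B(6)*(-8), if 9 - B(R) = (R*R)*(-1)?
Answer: -360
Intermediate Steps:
B(R) = 9 + R**2 (B(R) = 9 - R*R*(-1) = 9 - R**2*(-1) = 9 - (-1)*R**2 = 9 + R**2)
B(6)*(-8) = (9 + 6**2)*(-8) = (9 + 36)*(-8) = 45*(-8) = -360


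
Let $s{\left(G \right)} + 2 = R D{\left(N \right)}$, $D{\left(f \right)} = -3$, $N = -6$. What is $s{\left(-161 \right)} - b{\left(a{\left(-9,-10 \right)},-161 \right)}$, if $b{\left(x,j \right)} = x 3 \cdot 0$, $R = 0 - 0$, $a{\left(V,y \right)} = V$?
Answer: $-2$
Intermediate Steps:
$R = 0$ ($R = 0 + 0 = 0$)
$b{\left(x,j \right)} = 0$ ($b{\left(x,j \right)} = 3 x 0 = 0$)
$s{\left(G \right)} = -2$ ($s{\left(G \right)} = -2 + 0 \left(-3\right) = -2 + 0 = -2$)
$s{\left(-161 \right)} - b{\left(a{\left(-9,-10 \right)},-161 \right)} = -2 - 0 = -2 + 0 = -2$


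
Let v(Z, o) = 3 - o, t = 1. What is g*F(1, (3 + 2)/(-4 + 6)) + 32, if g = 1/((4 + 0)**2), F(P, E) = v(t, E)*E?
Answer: 2053/64 ≈ 32.078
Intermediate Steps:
F(P, E) = E*(3 - E) (F(P, E) = (3 - E)*E = E*(3 - E))
g = 1/16 (g = 1/(4**2) = 1/16 ≈ 0.062500)
g*F(1, (3 + 2)/(-4 + 6)) + 32 = (((3 + 2)/(-4 + 6))*(3 - (3 + 2)/(-4 + 6)))/16 + 32 = ((5/2)*(3 - 5/2))/16 + 32 = ((5*(1/2))*(3 - 5/2))/16 + 32 = (5*(3 - 1*5/2)/2)/16 + 32 = (5*(3 - 5/2)/2)/16 + 32 = ((5/2)*(1/2))/16 + 32 = (1/16)*(5/4) + 32 = 5/64 + 32 = 2053/64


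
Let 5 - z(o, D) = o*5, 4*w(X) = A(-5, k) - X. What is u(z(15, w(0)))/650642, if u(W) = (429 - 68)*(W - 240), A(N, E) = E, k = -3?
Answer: -55955/325321 ≈ -0.17200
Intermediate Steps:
w(X) = -¾ - X/4 (w(X) = (-3 - X)/4 = -¾ - X/4)
z(o, D) = 5 - 5*o (z(o, D) = 5 - o*5 = 5 - 5*o)
u(W) = -86640 + 361*W (u(W) = 361*(-240 + W) = -86640 + 361*W)
u(z(15, w(0)))/650642 = (-86640 + 361*(5 - 5*15))/650642 = (-86640 + 361*(5 - 75))*(1/650642) = (-86640 + 361*(-70))*(1/650642) = (-86640 - 25270)*(1/650642) = -111910*1/650642 = -55955/325321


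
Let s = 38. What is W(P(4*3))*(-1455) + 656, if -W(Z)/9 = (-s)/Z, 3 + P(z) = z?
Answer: -54634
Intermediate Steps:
P(z) = -3 + z
W(Z) = 342/Z (W(Z) = -9*(-1*38)/Z = -(-342)/Z = 342/Z)
W(P(4*3))*(-1455) + 656 = (342/(-3 + 4*3))*(-1455) + 656 = (342/(-3 + 12))*(-1455) + 656 = (342/9)*(-1455) + 656 = (342*(⅑))*(-1455) + 656 = 38*(-1455) + 656 = -55290 + 656 = -54634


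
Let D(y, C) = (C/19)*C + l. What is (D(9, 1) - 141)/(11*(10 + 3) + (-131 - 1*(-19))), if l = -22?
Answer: -3096/589 ≈ -5.2564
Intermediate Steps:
D(y, C) = -22 + C**2/19 (D(y, C) = (C/19)*C - 22 = C**2/19 - 22 = -22 + C**2/19)
(D(9, 1) - 141)/(11*(10 + 3) + (-131 - 1*(-19))) = ((-22 + (1/19)*1**2) - 141)/(11*(10 + 3) + (-131 - 1*(-19))) = ((-22 + (1/19)*1) - 141)/(11*13 + (-131 + 19)) = ((-22 + 1/19) - 141)/(143 - 112) = (-417/19 - 141)/31 = -3096/19*1/31 = -3096/589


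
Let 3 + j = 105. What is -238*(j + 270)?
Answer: -88536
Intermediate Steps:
j = 102 (j = -3 + 105 = 102)
-238*(j + 270) = -238*(102 + 270) = -238*372 = -88536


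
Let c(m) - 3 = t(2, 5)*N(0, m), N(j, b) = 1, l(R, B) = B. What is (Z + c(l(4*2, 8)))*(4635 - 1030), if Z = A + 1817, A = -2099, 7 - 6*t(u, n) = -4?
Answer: -5995115/6 ≈ -9.9919e+5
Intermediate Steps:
t(u, n) = 11/6 (t(u, n) = 7/6 - ⅙*(-4) = 7/6 + ⅔ = 11/6)
c(m) = 29/6 (c(m) = 3 + (11/6)*1 = 3 + 11/6 = 29/6)
Z = -282 (Z = -2099 + 1817 = -282)
(Z + c(l(4*2, 8)))*(4635 - 1030) = (-282 + 29/6)*(4635 - 1030) = -1663/6*3605 = -5995115/6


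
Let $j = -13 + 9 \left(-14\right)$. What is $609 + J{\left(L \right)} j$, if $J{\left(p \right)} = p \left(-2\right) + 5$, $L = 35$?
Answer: $9644$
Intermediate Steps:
$j = -139$ ($j = -13 - 126 = -139$)
$J{\left(p \right)} = 5 - 2 p$ ($J{\left(p \right)} = - 2 p + 5 = 5 - 2 p$)
$609 + J{\left(L \right)} j = 609 + \left(5 - 70\right) \left(-139\right) = 609 - -9035 = 609 + 9035 = 9644$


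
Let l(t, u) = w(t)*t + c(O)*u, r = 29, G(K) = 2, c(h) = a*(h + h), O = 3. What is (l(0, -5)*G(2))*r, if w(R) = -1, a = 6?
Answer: -10440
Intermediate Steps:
c(h) = 12*h (c(h) = 6*(h + h) = 6*(2*h) = 12*h)
l(t, u) = -t + 36*u (l(t, u) = -t + (12*3)*u = -t + 36*u)
(l(0, -5)*G(2))*r = ((-1*0 + 36*(-5))*2)*29 = ((0 - 180)*2)*29 = -180*2*29 = -360*29 = -10440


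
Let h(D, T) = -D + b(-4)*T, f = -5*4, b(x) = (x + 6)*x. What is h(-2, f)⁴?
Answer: 688747536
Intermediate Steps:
b(x) = x*(6 + x) (b(x) = (6 + x)*x = x*(6 + x))
f = -20
h(D, T) = -D - 8*T (h(D, T) = -D + (-4*(6 - 4))*T = -D + (-4*2)*T = -D - 8*T)
h(-2, f)⁴ = (-1*(-2) - 8*(-20))⁴ = (2 + 160)⁴ = 162⁴ = 688747536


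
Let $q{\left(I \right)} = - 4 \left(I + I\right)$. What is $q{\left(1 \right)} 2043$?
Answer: $-16344$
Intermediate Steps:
$q{\left(I \right)} = - 8 I$ ($q{\left(I \right)} = - 4 \cdot 2 I = - 8 I$)
$q{\left(1 \right)} 2043 = \left(-8\right) 1 \cdot 2043 = \left(-8\right) 2043 = -16344$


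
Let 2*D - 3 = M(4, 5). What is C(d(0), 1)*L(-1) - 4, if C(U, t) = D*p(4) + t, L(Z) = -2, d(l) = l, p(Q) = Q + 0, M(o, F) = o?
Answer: -34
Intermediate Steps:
p(Q) = Q
D = 7/2 (D = 3/2 + (½)*4 = 3/2 + 2 = 7/2 ≈ 3.5000)
C(U, t) = 14 + t (C(U, t) = (7/2)*4 + t = 14 + t)
C(d(0), 1)*L(-1) - 4 = (14 + 1)*(-2) - 4 = 15*(-2) - 4 = -30 - 4 = -34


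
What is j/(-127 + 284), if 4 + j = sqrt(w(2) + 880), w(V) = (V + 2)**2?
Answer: -4/157 + 8*sqrt(14)/157 ≈ 0.16518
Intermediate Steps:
w(V) = (2 + V)**2
j = -4 + 8*sqrt(14) (j = -4 + sqrt((2 + 2)**2 + 880) = -4 + sqrt(4**2 + 880) = -4 + sqrt(16 + 880) = -4 + sqrt(896) = -4 + 8*sqrt(14) ≈ 25.933)
j/(-127 + 284) = (-4 + 8*sqrt(14))/(-127 + 284) = (-4 + 8*sqrt(14))/157 = (-4 + 8*sqrt(14))*(1/157) = -4/157 + 8*sqrt(14)/157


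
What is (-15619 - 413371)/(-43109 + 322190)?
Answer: -428990/279081 ≈ -1.5372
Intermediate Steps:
(-15619 - 413371)/(-43109 + 322190) = -428990/279081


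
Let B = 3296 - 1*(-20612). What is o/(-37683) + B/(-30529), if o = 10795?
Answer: -1230485719/1150424307 ≈ -1.0696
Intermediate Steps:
B = 23908 (B = 3296 + 20612 = 23908)
o/(-37683) + B/(-30529) = 10795/(-37683) + 23908/(-30529) = 10795*(-1/37683) + 23908*(-1/30529) = -10795/37683 - 23908/30529 = -1230485719/1150424307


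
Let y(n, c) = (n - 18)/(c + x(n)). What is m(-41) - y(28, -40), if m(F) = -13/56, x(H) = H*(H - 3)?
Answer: -457/1848 ≈ -0.24729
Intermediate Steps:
x(H) = H*(-3 + H)
y(n, c) = (-18 + n)/(c + n*(-3 + n)) (y(n, c) = (n - 18)/(c + n*(-3 + n)) = (-18 + n)/(c + n*(-3 + n)))
m(F) = -13/56 (m(F) = -13*1/56 = -13/56)
m(-41) - y(28, -40) = -13/56 - (-18 + 28)/(-40 + 28*(-3 + 28)) = -13/56 - 10/(-40 + 28*25) = -13/56 - 10/(-40 + 700) = -13/56 - 10/660 = -13/56 - 1*1/66 = -13/56 - 1/66 = -457/1848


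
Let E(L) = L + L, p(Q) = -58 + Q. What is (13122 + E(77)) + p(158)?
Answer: 13376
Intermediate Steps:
E(L) = 2*L
(13122 + E(77)) + p(158) = (13122 + 2*77) + (-58 + 158) = (13122 + 154) + 100 = 13276 + 100 = 13376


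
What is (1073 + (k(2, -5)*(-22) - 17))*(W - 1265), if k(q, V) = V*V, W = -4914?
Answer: -3126574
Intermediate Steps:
k(q, V) = V²
(1073 + (k(2, -5)*(-22) - 17))*(W - 1265) = (1073 + ((-5)²*(-22) - 17))*(-4914 - 1265) = (1073 + (25*(-22) - 17))*(-6179) = (1073 + (-550 - 17))*(-6179) = (1073 - 567)*(-6179) = 506*(-6179) = -3126574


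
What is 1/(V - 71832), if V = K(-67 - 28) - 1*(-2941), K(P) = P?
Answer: -1/68986 ≈ -1.4496e-5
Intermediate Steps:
V = 2846 (V = (-67 - 28) - 1*(-2941) = -95 + 2941 = 2846)
1/(V - 71832) = 1/(2846 - 71832) = 1/(-68986) = -1/68986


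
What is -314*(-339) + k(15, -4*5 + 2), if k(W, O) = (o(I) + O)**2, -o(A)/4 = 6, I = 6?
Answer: 108210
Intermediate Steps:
o(A) = -24 (o(A) = -4*6 = -24)
k(W, O) = (-24 + O)**2
-314*(-339) + k(15, -4*5 + 2) = -314*(-339) + (-24 + (-4*5 + 2))**2 = 106446 + (-24 + (-20 + 2))**2 = 106446 + (-24 - 18)**2 = 106446 + (-42)**2 = 106446 + 1764 = 108210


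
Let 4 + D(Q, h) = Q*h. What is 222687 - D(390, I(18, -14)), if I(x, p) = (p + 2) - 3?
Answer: 228541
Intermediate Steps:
I(x, p) = -1 + p (I(x, p) = (2 + p) - 3 = -1 + p)
D(Q, h) = -4 + Q*h
222687 - D(390, I(18, -14)) = 222687 - (-4 + 390*(-1 - 14)) = 222687 - (-4 + 390*(-15)) = 222687 - (-4 - 5850) = 222687 - 1*(-5854) = 222687 + 5854 = 228541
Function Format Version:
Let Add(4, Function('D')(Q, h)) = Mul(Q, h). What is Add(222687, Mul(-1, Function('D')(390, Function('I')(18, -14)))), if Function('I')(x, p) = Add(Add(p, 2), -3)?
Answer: 228541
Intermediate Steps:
Function('I')(x, p) = Add(-1, p) (Function('I')(x, p) = Add(Add(2, p), -3) = Add(-1, p))
Function('D')(Q, h) = Add(-4, Mul(Q, h))
Add(222687, Mul(-1, Function('D')(390, Function('I')(18, -14)))) = Add(222687, Mul(-1, Add(-4, Mul(390, Add(-1, -14))))) = Add(222687, Mul(-1, Add(-4, Mul(390, -15)))) = Add(222687, Mul(-1, Add(-4, -5850))) = Add(222687, Mul(-1, -5854)) = Add(222687, 5854) = 228541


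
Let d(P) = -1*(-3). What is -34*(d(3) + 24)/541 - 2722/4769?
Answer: -5850544/2580029 ≈ -2.2676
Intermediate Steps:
d(P) = 3
-34*(d(3) + 24)/541 - 2722/4769 = -34*(3 + 24)/541 - 2722/4769 = -34*27*(1/541) - 2722*1/4769 = -918*1/541 - 2722/4769 = -918/541 - 2722/4769 = -5850544/2580029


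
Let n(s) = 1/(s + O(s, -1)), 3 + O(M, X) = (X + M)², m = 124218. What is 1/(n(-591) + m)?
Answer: 349870/43460151661 ≈ 8.0504e-6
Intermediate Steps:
O(M, X) = -3 + (M + X)² (O(M, X) = -3 + (X + M)² = -3 + (M + X)²)
n(s) = 1/(-3 + s + (-1 + s)²) (n(s) = 1/(s + (-3 + (s - 1)²)) = 1/(s + (-3 + (-1 + s)²)) = 1/(-3 + s + (-1 + s)²))
1/(n(-591) + m) = 1/(1/(-2 + (-591)² - 1*(-591)) + 124218) = 1/(1/(-2 + 349281 + 591) + 124218) = 1/(1/349870 + 124218) = 1/(43460151661/349870) = 349870/43460151661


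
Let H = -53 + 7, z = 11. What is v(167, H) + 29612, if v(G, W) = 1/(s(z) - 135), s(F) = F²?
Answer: 414567/14 ≈ 29612.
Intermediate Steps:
H = -46
v(G, W) = -1/14 (v(G, W) = 1/(11² - 135) = 1/(121 - 135) = 1/(-14) = -1/14)
v(167, H) + 29612 = -1/14 + 29612 = 414567/14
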